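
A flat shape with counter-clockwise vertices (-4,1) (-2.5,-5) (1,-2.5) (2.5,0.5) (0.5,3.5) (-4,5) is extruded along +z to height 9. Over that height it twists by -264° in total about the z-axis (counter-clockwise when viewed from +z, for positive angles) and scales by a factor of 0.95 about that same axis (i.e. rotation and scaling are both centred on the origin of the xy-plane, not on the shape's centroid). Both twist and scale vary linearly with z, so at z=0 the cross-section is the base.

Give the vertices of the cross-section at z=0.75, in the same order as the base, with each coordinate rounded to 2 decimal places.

t = z/height = 0.75/9 = 0.0833333
s = 1 + (scale-1)·z/height = 1 + (0.95-1)·0.75/9 = 0.995833
θ = twist·z/height = -264°·0.75/9 = -22.0000° = -0.383972 rad
cos θ = 0.927184, sin θ = -0.374607 (intermediates below are computed at full precision and shown rounded to 5 d.p.)
v1: (-4,1) → rotate → (-3.33413,2.42561) → ×s → (-3.32024,2.41550) → (-3.32,2.42)
v2: (-2.5,-5) → rotate → (-4.19099,-3.69940) → ×s → (-4.17353,-3.68399) → (-4.17,-3.68)
v3: (1,-2.5) → rotate → (-0.00933,-2.69257) → ×s → (-0.00929,-2.68135) → (-0.01,-2.68)
v4: (2.5,0.5) → rotate → (2.50526,-0.47292) → ×s → (2.49482,-0.47095) → (2.49,-0.47)
v5: (0.5,3.5) → rotate → (1.77472,3.05784) → ×s → (1.76732,3.04510) → (1.77,3.05)
v6: (-4,5) → rotate → (-1.83570,6.13435) → ×s → (-1.82805,6.10879) → (-1.83,6.11)

Cross-section at z=0.75: (-3.32,2.42) (-4.17,-3.68) (-0.01,-2.68) (2.49,-0.47) (1.77,3.05) (-1.83,6.11)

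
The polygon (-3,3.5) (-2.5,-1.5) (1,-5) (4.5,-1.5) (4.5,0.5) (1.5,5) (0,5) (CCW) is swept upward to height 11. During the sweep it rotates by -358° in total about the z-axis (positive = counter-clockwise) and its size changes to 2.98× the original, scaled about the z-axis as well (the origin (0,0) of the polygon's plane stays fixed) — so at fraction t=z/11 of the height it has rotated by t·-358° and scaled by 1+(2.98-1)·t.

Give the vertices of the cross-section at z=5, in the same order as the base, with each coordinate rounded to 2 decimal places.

t = z/height = 5/11 = 0.454545
s = 1 + (scale-1)·z/height = 1 + (2.98-1)·5/11 = 1.900000
θ = twist·z/height = -358°·5/11 = -162.7273° = -2.840127 rad
cos θ = -0.954902, sin θ = -0.296920 (intermediates below are computed at full precision and shown rounded to 5 d.p.)
v1: (-3,3.5) → rotate → (3.90393,-2.45140) → ×s → (7.41746,-4.65765) → (7.42,-4.66)
v2: (-2.5,-1.5) → rotate → (1.94188,2.17465) → ×s → (3.68956,4.13184) → (3.69,4.13)
v3: (1,-5) → rotate → (-2.43950,4.47759) → ×s → (-4.63506,8.50742) → (-4.64,8.51)
v4: (4.5,-1.5) → rotate → (-4.74244,0.09621) → ×s → (-9.01064,0.18280) → (-9.01,0.18)
v5: (4.5,0.5) → rotate → (-4.14860,-1.81359) → ×s → (-7.88234,-3.44583) → (-7.88,-3.45)
v6: (1.5,5) → rotate → (0.05225,-5.21989) → ×s → (0.09927,-9.91779) → (0.10,-9.92)
v7: (0,5) → rotate → (1.48460,-4.77451) → ×s → (2.82074,-9.07157) → (2.82,-9.07)

Cross-section at z=5: (7.42,-4.66) (3.69,4.13) (-4.64,8.51) (-9.01,0.18) (-7.88,-3.45) (0.10,-9.92) (2.82,-9.07)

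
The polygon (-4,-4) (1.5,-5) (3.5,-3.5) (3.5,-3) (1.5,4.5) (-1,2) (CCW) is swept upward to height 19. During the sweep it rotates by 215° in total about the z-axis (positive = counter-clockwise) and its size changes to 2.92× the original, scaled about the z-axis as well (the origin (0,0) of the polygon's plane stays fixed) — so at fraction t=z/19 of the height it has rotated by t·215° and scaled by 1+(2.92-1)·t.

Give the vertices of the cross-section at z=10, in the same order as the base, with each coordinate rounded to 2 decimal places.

Cross-section at z=10: (10.56,-4.23) (8.06,6.73) (3.70,9.24) (2.78,8.84) (-9.50,-0.79) (-2.91,-3.43)

t = z/height = 10/19 = 0.526316
s = 1 + (scale-1)·z/height = 1 + (2.92-1)·10/19 = 2.010526
θ = twist·z/height = 215°·10/19 = 113.1579° = 1.974978 rad
cos θ = -0.393266, sin θ = 0.919425 (intermediates below are computed at full precision and shown rounded to 5 d.p.)
v1: (-4,-4) → rotate → (5.25076,-2.10463) → ×s → (10.55680,-4.23142) → (10.56,-4.23)
v2: (1.5,-5) → rotate → (4.00722,3.34547) → ×s → (8.05663,6.72615) → (8.06,6.73)
v3: (3.5,-3.5) → rotate → (1.84155,4.59442) → ×s → (3.70249,9.23720) → (3.70,9.24)
v4: (3.5,-3) → rotate → (1.38184,4.39779) → ×s → (2.77823,8.84186) → (2.78,8.84)
v5: (1.5,4.5) → rotate → (-4.72731,-0.39056) → ×s → (-9.50438,-0.78523) → (-9.50,-0.79)
v6: (-1,2) → rotate → (-1.44558,-1.70596) → ×s → (-2.90638,-3.42987) → (-2.91,-3.43)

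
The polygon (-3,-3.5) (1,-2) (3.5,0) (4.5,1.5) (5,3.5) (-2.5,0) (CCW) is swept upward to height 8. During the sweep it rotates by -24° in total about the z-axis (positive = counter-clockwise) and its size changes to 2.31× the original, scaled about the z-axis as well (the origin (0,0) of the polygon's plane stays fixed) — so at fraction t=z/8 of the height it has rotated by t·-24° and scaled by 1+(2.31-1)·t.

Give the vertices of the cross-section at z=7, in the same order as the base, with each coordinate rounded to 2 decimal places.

Cross-section at z=7: (-8.70,-4.71) (0.47,-4.78) (7.01,-2.69) (10.17,-0.46) (12.71,3.17) (-5.01,1.92)

t = z/height = 7/8 = 0.875
s = 1 + (scale-1)·z/height = 1 + (2.31-1)·7/8 = 2.146250
θ = twist·z/height = -24°·7/8 = -21.0000° = -0.366519 rad
cos θ = 0.933580, sin θ = -0.358368 (intermediates below are computed at full precision and shown rounded to 5 d.p.)
v1: (-3,-3.5) → rotate → (-4.05503,-2.19243) → ×s → (-8.70311,-4.70550) → (-8.70,-4.71)
v2: (1,-2) → rotate → (0.21684,-2.22553) → ×s → (0.46540,-4.77654) → (0.47,-4.78)
v3: (3.5,0) → rotate → (3.26753,-1.25429) → ×s → (7.01294,-2.69202) → (7.01,-2.69)
v4: (4.5,1.5) → rotate → (4.73866,-0.21229) → ×s → (10.17036,-0.45562) → (10.17,-0.46)
v5: (5,3.5) → rotate → (5.92219,1.47569) → ×s → (12.71050,3.16720) → (12.71,3.17)
v6: (-2.5,0) → rotate → (-2.33395,0.89592) → ×s → (-5.00924,1.92287) → (-5.01,1.92)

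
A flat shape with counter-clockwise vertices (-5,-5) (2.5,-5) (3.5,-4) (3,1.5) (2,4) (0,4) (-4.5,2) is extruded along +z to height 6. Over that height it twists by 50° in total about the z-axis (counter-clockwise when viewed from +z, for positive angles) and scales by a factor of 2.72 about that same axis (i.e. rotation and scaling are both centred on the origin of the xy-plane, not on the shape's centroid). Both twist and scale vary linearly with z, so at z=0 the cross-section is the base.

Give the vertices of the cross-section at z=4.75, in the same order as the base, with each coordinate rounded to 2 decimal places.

Cross-section at z=4.75: (-1.58,-16.62) (12.07,-5.34) (12.39,-2.01) (3.20,7.24) (-2.38,10.29) (-6.02,7.28) (-11.20,-3.13)

t = z/height = 4.75/6 = 0.791667
s = 1 + (scale-1)·z/height = 1 + (2.72-1)·4.75/6 = 2.361667
θ = twist·z/height = 50°·4.75/6 = 39.5833° = 0.690859 rad
cos θ = 0.770699, sin θ = 0.637200 (intermediates below are computed at full precision and shown rounded to 5 d.p.)
v1: (-5,-5) → rotate → (-0.66749,-7.03949) → ×s → (-1.57640,-16.62493) → (-1.58,-16.62)
v2: (2.5,-5) → rotate → (5.11275,-2.26049) → ×s → (12.07460,-5.33853) → (12.07,-5.34)
v3: (3.5,-4) → rotate → (5.24624,-0.85260) → ×s → (12.38988,-2.01355) → (12.39,-2.01)
v4: (3,1.5) → rotate → (1.35630,3.06765) → ×s → (3.20312,7.24476) → (3.20,7.24)
v5: (2,4) → rotate → (-1.00740,4.35719) → ×s → (-2.37915,10.29024) → (-2.38,10.29)
v6: (0,4) → rotate → (-2.54880,3.08279) → ×s → (-6.01941,7.28053) → (-6.02,7.28)
v7: (-4.5,2) → rotate → (-4.74254,-1.32600) → ×s → (-11.20031,-3.13157) → (-11.20,-3.13)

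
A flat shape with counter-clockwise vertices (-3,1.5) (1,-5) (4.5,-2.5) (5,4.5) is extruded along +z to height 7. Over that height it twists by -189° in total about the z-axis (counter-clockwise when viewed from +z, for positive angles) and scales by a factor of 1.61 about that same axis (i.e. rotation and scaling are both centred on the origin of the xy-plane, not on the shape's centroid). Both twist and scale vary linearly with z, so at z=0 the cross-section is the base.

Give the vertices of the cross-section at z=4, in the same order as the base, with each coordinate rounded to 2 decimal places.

Cross-section at z=4: (3.17,3.22) (-6.83,0.80) (-5.08,-4.73) (3.69,-8.29)

t = z/height = 4/7 = 0.571429
s = 1 + (scale-1)·z/height = 1 + (1.61-1)·4/7 = 1.348571
θ = twist·z/height = -189°·4/7 = -108.0000° = -1.884956 rad
cos θ = -0.309017, sin θ = -0.951057 (intermediates below are computed at full precision and shown rounded to 5 d.p.)
v1: (-3,1.5) → rotate → (2.35364,2.38964) → ×s → (3.17405,3.22261) → (3.17,3.22)
v2: (1,-5) → rotate → (-5.06430,0.59403) → ×s → (-6.82957,0.80109) → (-6.83,0.80)
v3: (4.5,-2.5) → rotate → (-3.76822,-3.50721) → ×s → (-5.08171,-4.72973) → (-5.08,-4.73)
v4: (5,4.5) → rotate → (2.73467,-6.14586) → ×s → (3.68790,-8.28813) → (3.69,-8.29)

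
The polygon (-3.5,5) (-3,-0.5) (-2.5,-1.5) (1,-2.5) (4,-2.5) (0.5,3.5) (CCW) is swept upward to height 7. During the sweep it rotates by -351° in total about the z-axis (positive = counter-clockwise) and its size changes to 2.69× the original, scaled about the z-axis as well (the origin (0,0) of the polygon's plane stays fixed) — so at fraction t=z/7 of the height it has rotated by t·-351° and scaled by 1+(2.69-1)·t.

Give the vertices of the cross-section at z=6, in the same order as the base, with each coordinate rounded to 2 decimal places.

Cross-section at z=6: (-14.91,-1.08) (-2.72,-6.93) (0.01,-7.14) (6.51,-1.04) (10.28,5.27) (-6.73,5.45)

t = z/height = 6/7 = 0.857143
s = 1 + (scale-1)·z/height = 1 + (2.69-1)·6/7 = 2.448571
θ = twist·z/height = -351°·6/7 = -300.8571° = -5.250948 rad
cos θ = 0.512899, sin θ = 0.858449 (intermediates below are computed at full precision and shown rounded to 5 d.p.)
v1: (-3.5,5) → rotate → (-6.08739,-0.44007) → ×s → (-14.90541,-1.07755) → (-14.91,-1.08)
v2: (-3,-0.5) → rotate → (-1.10947,-2.83180) → ×s → (-2.71662,-6.93385) → (-2.72,-6.93)
v3: (-2.5,-1.5) → rotate → (0.00542,-2.91547) → ×s → (0.01328,-7.13874) → (0.01,-7.14)
v4: (1,-2.5) → rotate → (2.65902,-0.42380) → ×s → (6.51080,-1.03770) → (6.51,-1.04)
v5: (4,-2.5) → rotate → (4.19772,2.15155) → ×s → (10.27842,5.26822) → (10.28,5.27)
v6: (0.5,3.5) → rotate → (-2.74812,2.22437) → ×s → (-6.72897,5.44653) → (-6.73,5.45)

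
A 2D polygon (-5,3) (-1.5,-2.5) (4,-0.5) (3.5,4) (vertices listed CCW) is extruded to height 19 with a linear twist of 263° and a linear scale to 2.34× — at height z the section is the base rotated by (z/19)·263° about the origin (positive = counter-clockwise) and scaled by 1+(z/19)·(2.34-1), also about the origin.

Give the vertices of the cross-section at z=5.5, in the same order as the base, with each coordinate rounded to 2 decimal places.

Cross-section at z=5.5: (-5.71,-5.74) (2.87,-2.85) (2.00,5.22) (-4.23,6.05)

t = z/height = 5.5/19 = 0.289474
s = 1 + (scale-1)·z/height = 1 + (2.34-1)·5.5/19 = 1.387895
θ = twist·z/height = 263°·5.5/19 = 76.1316° = 1.328747 rad
cos θ = 0.239693, sin θ = 0.970849 (intermediates below are computed at full precision and shown rounded to 5 d.p.)
v1: (-5,3) → rotate → (-4.11101,-4.13516) → ×s → (-5.70565,-5.73917) → (-5.71,-5.74)
v2: (-1.5,-2.5) → rotate → (2.06758,-2.05551) → ×s → (2.86959,-2.85283) → (2.87,-2.85)
v3: (4,-0.5) → rotate → (1.44420,3.76355) → ×s → (2.00439,5.22341) → (2.00,5.22)
v4: (3.5,4) → rotate → (-3.04447,4.35674) → ×s → (-4.22540,6.04670) → (-4.23,6.05)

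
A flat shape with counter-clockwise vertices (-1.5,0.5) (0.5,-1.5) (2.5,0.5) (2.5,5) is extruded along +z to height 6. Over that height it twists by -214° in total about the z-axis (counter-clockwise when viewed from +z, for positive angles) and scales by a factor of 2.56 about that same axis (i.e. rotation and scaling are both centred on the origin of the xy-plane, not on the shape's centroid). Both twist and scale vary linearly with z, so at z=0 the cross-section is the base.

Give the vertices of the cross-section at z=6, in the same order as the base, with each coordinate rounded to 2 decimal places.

Cross-section at z=6: (2.47,-3.21) (1.09,3.90) (-6.02,2.52) (-12.46,-7.03)

t = z/height = 6/6 = 1
s = 1 + (scale-1)·z/height = 1 + (2.56-1)·6/6 = 2.560000
θ = twist·z/height = -214°·6/6 = -214.0000° = -3.735005 rad
cos θ = -0.829038, sin θ = 0.559193 (intermediates below are computed at full precision and shown rounded to 5 d.p.)
v1: (-1.5,0.5) → rotate → (0.96396,-1.25331) → ×s → (2.46774,-3.20847) → (2.47,-3.21)
v2: (0.5,-1.5) → rotate → (0.42427,1.52315) → ×s → (1.08613,3.89927) → (1.09,3.90)
v3: (2.5,0.5) → rotate → (-2.35219,0.98346) → ×s → (-6.02161,2.51767) → (-6.02,2.52)
v4: (2.5,5) → rotate → (-4.86856,-2.74721) → ×s → (-12.46351,-7.03285) → (-12.46,-7.03)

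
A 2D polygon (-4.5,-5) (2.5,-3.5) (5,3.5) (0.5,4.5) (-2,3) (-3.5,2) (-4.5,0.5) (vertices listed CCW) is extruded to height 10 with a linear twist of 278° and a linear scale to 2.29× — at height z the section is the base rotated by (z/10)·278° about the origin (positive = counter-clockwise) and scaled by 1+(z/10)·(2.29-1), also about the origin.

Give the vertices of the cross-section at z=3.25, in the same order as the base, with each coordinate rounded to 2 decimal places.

Cross-section at z=3.25: (7.14,-6.34) (4.95,3.58) (-5.01,7.07) (-6.39,0.67) (-4.24,-2.86) (-2.81,-4.98) (-0.67,-6.39)

t = z/height = 3.25/10 = 0.325
s = 1 + (scale-1)·z/height = 1 + (2.29-1)·3.25/10 = 1.419250
θ = twist·z/height = 278°·3.25/10 = 90.3500° = 1.576905 rad
cos θ = -0.006109, sin θ = 0.999981 (intermediates below are computed at full precision and shown rounded to 5 d.p.)
v1: (-4.5,-5) → rotate → (5.02740,-4.46937) → ×s → (7.13513,-6.34316) → (7.14,-6.34)
v2: (2.5,-3.5) → rotate → (3.48466,2.52133) → ×s → (4.94561,3.57840) → (4.95,3.58)
v3: (5,3.5) → rotate → (-3.53048,4.97853) → ×s → (-5.01063,7.06577) → (-5.01,7.07)
v4: (0.5,4.5) → rotate → (-4.50297,0.47250) → ×s → (-6.39084,0.67060) → (-6.39,0.67)
v5: (-2,3) → rotate → (-2.98773,-2.01829) → ×s → (-4.24033,-2.86446) → (-4.24,-2.86)
v6: (-3.5,2) → rotate → (-1.97858,-3.51215) → ×s → (-2.80810,-4.98462) → (-2.81,-4.98)
v7: (-4.5,0.5) → rotate → (-0.47250,-4.50297) → ×s → (-0.67060,-6.39084) → (-0.67,-6.39)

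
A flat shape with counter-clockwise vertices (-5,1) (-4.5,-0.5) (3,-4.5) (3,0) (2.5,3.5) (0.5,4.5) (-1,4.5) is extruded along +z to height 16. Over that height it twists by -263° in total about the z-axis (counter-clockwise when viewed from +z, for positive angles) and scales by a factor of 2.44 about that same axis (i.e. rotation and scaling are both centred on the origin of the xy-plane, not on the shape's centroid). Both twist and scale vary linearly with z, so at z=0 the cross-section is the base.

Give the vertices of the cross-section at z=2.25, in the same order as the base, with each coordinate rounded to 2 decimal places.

t = z/height = 2.25/16 = 0.140625
s = 1 + (scale-1)·z/height = 1 + (2.44-1)·2.25/16 = 1.202500
θ = twist·z/height = -263°·2.25/16 = -36.9844° = -0.645499 rad
cos θ = 0.798800, sin θ = -0.601597 (intermediates below are computed at full precision and shown rounded to 5 d.p.)
v1: (-5,1) → rotate → (-3.39240,3.80679) → ×s → (-4.07936,4.57766) → (-4.08,4.58)
v2: (-4.5,-0.5) → rotate → (-3.89540,2.30779) → ×s → (-4.68421,2.77511) → (-4.68,2.78)
v3: (3,-4.5) → rotate → (-0.31079,-5.39939) → ×s → (-0.37372,-6.49277) → (-0.37,-6.49)
v4: (3,0) → rotate → (2.39640,-1.80479) → ×s → (2.88167,-2.17026) → (2.88,-2.17)
v5: (2.5,3.5) → rotate → (4.10259,1.29181) → ×s → (4.93336,1.55340) → (4.93,1.55)
v6: (0.5,4.5) → rotate → (3.10659,3.29380) → ×s → (3.73567,3.96079) → (3.74,3.96)
v7: (-1,4.5) → rotate → (1.90839,4.19620) → ×s → (2.29484,5.04592) → (2.29,5.05)

Cross-section at z=2.25: (-4.08,4.58) (-4.68,2.78) (-0.37,-6.49) (2.88,-2.17) (4.93,1.55) (3.74,3.96) (2.29,5.05)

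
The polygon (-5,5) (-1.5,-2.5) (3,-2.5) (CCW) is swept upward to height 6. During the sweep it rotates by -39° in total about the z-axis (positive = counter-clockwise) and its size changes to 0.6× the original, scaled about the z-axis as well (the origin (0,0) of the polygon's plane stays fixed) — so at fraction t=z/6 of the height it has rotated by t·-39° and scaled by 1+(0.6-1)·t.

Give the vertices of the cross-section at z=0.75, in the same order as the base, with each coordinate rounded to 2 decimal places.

t = z/height = 0.75/6 = 0.125
s = 1 + (scale-1)·z/height = 1 + (0.6-1)·0.75/6 = 0.950000
θ = twist·z/height = -39°·0.75/6 = -4.8750° = -0.085085 rad
cos θ = 0.996382, sin θ = -0.084982 (intermediates below are computed at full precision and shown rounded to 5 d.p.)
v1: (-5,5) → rotate → (-4.55700,5.40682) → ×s → (-4.32915,5.13648) → (-4.33,5.14)
v2: (-1.5,-2.5) → rotate → (-1.70703,-2.36348) → ×s → (-1.62168,-2.24531) → (-1.62,-2.25)
v3: (3,-2.5) → rotate → (2.77669,-2.74590) → ×s → (2.63786,-2.60861) → (2.64,-2.61)

Cross-section at z=0.75: (-4.33,5.14) (-1.62,-2.25) (2.64,-2.61)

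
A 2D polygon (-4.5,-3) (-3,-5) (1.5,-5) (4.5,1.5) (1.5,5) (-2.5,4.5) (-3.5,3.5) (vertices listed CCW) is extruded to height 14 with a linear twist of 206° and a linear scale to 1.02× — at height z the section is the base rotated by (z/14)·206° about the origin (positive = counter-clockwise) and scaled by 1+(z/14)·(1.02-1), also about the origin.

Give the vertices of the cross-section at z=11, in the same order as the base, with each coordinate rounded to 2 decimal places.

Cross-section at z=11: (5.29,1.47) (4.48,3.88) (0.13,5.30) (-4.82,-0.02) (-3.03,-4.35) (0.99,-5.13) (2.27,-4.49)

t = z/height = 11/14 = 0.785714
s = 1 + (scale-1)·z/height = 1 + (1.02-1)·11/14 = 1.015714
θ = twist·z/height = 206°·11/14 = 161.8571° = 2.824940 rad
cos θ = -0.950283, sin θ = 0.311387 (intermediates below are computed at full precision and shown rounded to 5 d.p.)
v1: (-4.5,-3) → rotate → (5.21044,1.44961) → ×s → (5.29231,1.47239) → (5.29,1.47)
v2: (-3,-5) → rotate → (4.40779,3.81725) → ×s → (4.47705,3.87724) → (4.48,3.88)
v3: (1.5,-5) → rotate → (0.13151,5.21850) → ×s → (0.13358,5.30050) → (0.13,5.30)
v4: (4.5,1.5) → rotate → (-4.74335,-0.02418) → ×s → (-4.81789,-0.02456) → (-4.82,-0.02)
v5: (1.5,5) → rotate → (-2.98236,-4.28433) → ×s → (-3.02923,-4.35166) → (-3.03,-4.35)
v6: (-2.5,4.5) → rotate → (0.97446,-5.05474) → ×s → (0.98978,-5.13417) → (0.99,-5.13)
v7: (-3.5,3.5) → rotate → (2.23614,-4.41585) → ×s → (2.27127,-4.48524) → (2.27,-4.49)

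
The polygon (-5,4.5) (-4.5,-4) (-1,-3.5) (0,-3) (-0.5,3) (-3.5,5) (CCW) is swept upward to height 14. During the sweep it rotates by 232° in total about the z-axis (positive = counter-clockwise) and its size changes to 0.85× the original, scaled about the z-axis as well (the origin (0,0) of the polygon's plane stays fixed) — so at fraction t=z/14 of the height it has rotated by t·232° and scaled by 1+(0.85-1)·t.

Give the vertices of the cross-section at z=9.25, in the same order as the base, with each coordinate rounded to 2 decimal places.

Cross-section at z=9.25: (2.20,-5.65) (5.24,1.40) (2.22,2.41) (1.21,2.41) (-0.81,-2.62) (0.79,-5.44)

t = z/height = 9.25/14 = 0.660714
s = 1 + (scale-1)·z/height = 1 + (0.85-1)·9.25/14 = 0.900893
θ = twist·z/height = 232°·9.25/14 = 153.2857° = 2.675340 rad
cos θ = -0.893259, sin θ = 0.449542 (intermediates below are computed at full precision and shown rounded to 5 d.p.)
v1: (-5,4.5) → rotate → (2.44336,-6.26738) → ×s → (2.20120,-5.64623) → (2.20,-5.65)
v2: (-4.5,-4) → rotate → (5.81783,1.55010) → ×s → (5.24125,1.39647) → (5.24,1.40)
v3: (-1,-3.5) → rotate → (2.46666,2.67687) → ×s → (2.22219,2.41157) → (2.22,2.41)
v4: (0,-3) → rotate → (1.34863,2.67978) → ×s → (1.21497,2.41419) → (1.21,2.41)
v5: (-0.5,3) → rotate → (-0.90200,-2.90455) → ×s → (-0.81260,-2.61669) → (-0.81,-2.62)
v6: (-3.5,5) → rotate → (0.87870,-6.03969) → ×s → (0.79161,-5.44112) → (0.79,-5.44)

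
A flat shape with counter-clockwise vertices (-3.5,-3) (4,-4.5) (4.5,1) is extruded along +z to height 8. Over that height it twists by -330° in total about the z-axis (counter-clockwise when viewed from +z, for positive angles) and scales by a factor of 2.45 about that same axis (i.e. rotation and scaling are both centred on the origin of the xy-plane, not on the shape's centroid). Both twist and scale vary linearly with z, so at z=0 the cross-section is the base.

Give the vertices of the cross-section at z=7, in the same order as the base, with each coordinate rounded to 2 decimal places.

t = z/height = 7/8 = 0.875
s = 1 + (scale-1)·z/height = 1 + (2.45-1)·7/8 = 2.268750
θ = twist·z/height = -330°·7/8 = -288.7500° = -5.039638 rad
cos θ = 0.321439, sin θ = 0.946930 (intermediates below are computed at full precision and shown rounded to 5 d.p.)
v1: (-3.5,-3) → rotate → (1.71575,-4.27857) → ×s → (3.89261,-9.70701) → (3.89,-9.71)
v2: (4,-4.5) → rotate → (5.54694,2.34124) → ×s → (12.58463,5.31169) → (12.58,5.31)
v3: (4.5,1) → rotate → (0.49955,4.58263) → ×s → (1.13335,10.39683) → (1.13,10.40)

Cross-section at z=7: (3.89,-9.71) (12.58,5.31) (1.13,10.40)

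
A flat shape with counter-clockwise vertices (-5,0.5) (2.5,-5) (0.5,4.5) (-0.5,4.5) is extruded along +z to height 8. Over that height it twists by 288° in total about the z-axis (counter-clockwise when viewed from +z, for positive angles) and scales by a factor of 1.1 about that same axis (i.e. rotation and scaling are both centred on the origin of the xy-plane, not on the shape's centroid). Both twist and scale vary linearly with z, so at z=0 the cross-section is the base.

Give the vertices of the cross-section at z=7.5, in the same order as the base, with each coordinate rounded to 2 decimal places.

Cross-section at z=7.5: (0.55,5.47) (-5.47,-2.73) (4.92,-0.55) (4.92,0.55)

t = z/height = 7.5/8 = 0.9375
s = 1 + (scale-1)·z/height = 1 + (1.1-1)·7.5/8 = 1.093750
θ = twist·z/height = 288°·7.5/8 = 270.0000° = 4.712389 rad
cos θ = 0.000000, sin θ = -1.000000 (intermediates below are computed at full precision and shown rounded to 5 d.p.)
v1: (-5,0.5) → rotate → (0.50000,5.00000) → ×s → (0.54688,5.46875) → (0.55,5.47)
v2: (2.5,-5) → rotate → (-5.00000,-2.50000) → ×s → (-5.46875,-2.73438) → (-5.47,-2.73)
v3: (0.5,4.5) → rotate → (4.50000,-0.50000) → ×s → (4.92188,-0.54688) → (4.92,-0.55)
v4: (-0.5,4.5) → rotate → (4.50000,0.50000) → ×s → (4.92188,0.54688) → (4.92,0.55)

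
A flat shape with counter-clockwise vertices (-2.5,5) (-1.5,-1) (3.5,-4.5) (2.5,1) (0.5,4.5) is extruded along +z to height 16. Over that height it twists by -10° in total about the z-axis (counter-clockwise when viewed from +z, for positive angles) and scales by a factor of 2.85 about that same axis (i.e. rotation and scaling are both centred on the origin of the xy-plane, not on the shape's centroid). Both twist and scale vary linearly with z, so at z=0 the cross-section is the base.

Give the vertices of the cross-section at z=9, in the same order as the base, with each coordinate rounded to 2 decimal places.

t = z/height = 9/16 = 0.5625
s = 1 + (scale-1)·z/height = 1 + (2.85-1)·9/16 = 2.040625
θ = twist·z/height = -10°·9/16 = -5.6250° = -0.098175 rad
cos θ = 0.995185, sin θ = -0.098017 (intermediates below are computed at full precision and shown rounded to 5 d.p.)
v1: (-2.5,5) → rotate → (-1.99788,5.22097) → ×s → (-4.07692,10.65403) → (-4.08,10.65)
v2: (-1.5,-1) → rotate → (-1.59079,-0.84816) → ×s → (-3.24621,-1.73077) → (-3.25,-1.73)
v3: (3.5,-4.5) → rotate → (3.04207,-4.82139) → ×s → (6.20772,-9.83865) → (6.21,-9.84)
v4: (2.5,1) → rotate → (2.58598,0.75014) → ×s → (5.27701,1.53076) → (5.28,1.53)
v5: (0.5,4.5) → rotate → (0.93867,4.42932) → ×s → (1.91547,9.03859) → (1.92,9.04)

Cross-section at z=9: (-4.08,10.65) (-3.25,-1.73) (6.21,-9.84) (5.28,1.53) (1.92,9.04)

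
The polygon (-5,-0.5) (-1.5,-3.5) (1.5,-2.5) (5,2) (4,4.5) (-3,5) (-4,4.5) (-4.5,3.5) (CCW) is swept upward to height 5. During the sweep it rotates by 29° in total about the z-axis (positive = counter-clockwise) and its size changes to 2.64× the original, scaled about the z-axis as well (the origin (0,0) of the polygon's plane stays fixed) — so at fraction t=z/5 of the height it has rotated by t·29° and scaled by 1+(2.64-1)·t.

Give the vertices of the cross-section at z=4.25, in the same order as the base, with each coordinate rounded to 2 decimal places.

Cross-section at z=4.25: (-10.38,-6.08) (0.23,-9.11) (5.76,-3.94) (8.88,9.34) (4.21,13.79) (-11.52,7.88) (-13.20,5.80) (-13.29,3.12)

t = z/height = 4.25/5 = 0.85
s = 1 + (scale-1)·z/height = 1 + (2.64-1)·4.25/5 = 2.394000
θ = twist·z/height = 29°·4.25/5 = 24.6500° = 0.430224 rad
cos θ = 0.908872, sin θ = 0.417074 (intermediates below are computed at full precision and shown rounded to 5 d.p.)
v1: (-5,-0.5) → rotate → (-4.33583,-2.53981) → ×s → (-10.37997,-6.08030) → (-10.38,-6.08)
v2: (-1.5,-3.5) → rotate → (0.09645,-3.80666) → ×s → (0.23090,-9.11316) → (0.23,-9.11)
v3: (1.5,-2.5) → rotate → (2.40599,-1.64657) → ×s → (5.75995,-3.94189) → (5.76,-3.94)
v4: (5,2) → rotate → (3.71021,3.90312) → ×s → (8.88225,9.34406) → (8.88,9.34)
v5: (4,4.5) → rotate → (1.75866,5.75822) → ×s → (4.21022,13.78518) → (4.21,13.79)
v6: (-3,5) → rotate → (-4.81199,3.29314) → ×s → (-11.51990,7.88378) → (-11.52,7.88)
v7: (-4,4.5) → rotate → (-5.51232,2.42163) → ×s → (-13.19650,5.79738) → (-13.20,5.80)
v8: (-4.5,3.5) → rotate → (-5.54969,1.30422) → ×s → (-13.28595,3.12230) → (-13.29,3.12)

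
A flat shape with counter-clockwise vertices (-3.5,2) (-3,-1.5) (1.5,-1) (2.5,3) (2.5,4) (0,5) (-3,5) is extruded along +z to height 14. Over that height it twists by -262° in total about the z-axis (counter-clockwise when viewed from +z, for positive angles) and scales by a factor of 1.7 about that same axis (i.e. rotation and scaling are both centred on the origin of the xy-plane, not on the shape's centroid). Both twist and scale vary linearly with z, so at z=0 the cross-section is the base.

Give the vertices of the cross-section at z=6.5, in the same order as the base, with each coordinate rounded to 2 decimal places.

Cross-section at z=6.5: (4.69,2.56) (0.39,4.43) (-2.17,-1.00) (1.65,-4.91) (2.77,-5.60) (5.64,-3.48) (7.73,-0.09)

t = z/height = 6.5/14 = 0.464286
s = 1 + (scale-1)·z/height = 1 + (1.7-1)·6.5/14 = 1.325000
θ = twist·z/height = -262°·6.5/14 = -121.6429° = -2.123068 rad
cos θ = -0.524623, sin θ = -0.851335 (intermediates below are computed at full precision and shown rounded to 5 d.p.)
v1: (-3.5,2) → rotate → (3.53885,1.93043) → ×s → (4.68898,2.55781) → (4.69,2.56)
v2: (-3,-1.5) → rotate → (0.29687,3.34094) → ×s → (0.39335,4.42674) → (0.39,4.43)
v3: (1.5,-1) → rotate → (-1.63827,-0.75238) → ×s → (-2.17071,-0.99690) → (-2.17,-1.00)
v4: (2.5,3) → rotate → (1.24245,-3.70221) → ×s → (1.64624,-4.90542) → (1.65,-4.91)
v5: (2.5,4) → rotate → (2.09378,-4.22683) → ×s → (2.77426,-5.60055) → (2.77,-5.60)
v6: (0,5) → rotate → (4.25667,-2.62311) → ×s → (5.64009,-3.47563) → (5.64,-3.48)
v7: (-3,5) → rotate → (5.83054,-0.06911) → ×s → (7.72547,-0.09157) → (7.73,-0.09)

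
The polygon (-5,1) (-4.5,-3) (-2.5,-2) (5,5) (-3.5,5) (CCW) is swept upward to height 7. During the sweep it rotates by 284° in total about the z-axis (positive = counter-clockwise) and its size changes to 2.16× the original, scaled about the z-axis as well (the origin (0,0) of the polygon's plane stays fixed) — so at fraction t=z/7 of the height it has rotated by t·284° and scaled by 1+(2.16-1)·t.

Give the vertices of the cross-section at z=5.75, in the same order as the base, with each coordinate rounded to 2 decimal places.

t = z/height = 5.75/7 = 0.821429
s = 1 + (scale-1)·z/height = 1 + (2.16-1)·5.75/7 = 1.952857
θ = twist·z/height = 284°·5.75/7 = 233.2857° = 4.071604 rad
cos θ = -0.597825, sin θ = -0.801627 (intermediates below are computed at full precision and shown rounded to 5 d.p.)
v1: (-5,1) → rotate → (3.79075,3.41031) → ×s → (7.40280,6.65984) → (7.40,6.66)
v2: (-4.5,-3) → rotate → (0.28533,5.40079) → ×s → (0.55721,10.54698) → (0.56,10.55)
v3: (-2.5,-2) → rotate → (-0.10869,3.19972) → ×s → (-0.21226,6.24859) → (-0.21,6.25)
v4: (5,5) → rotate → (1.01901,-6.99726) → ×s → (1.98998,-13.66465) → (1.99,-13.66)
v5: (-3.5,5) → rotate → (6.10052,-0.18343) → ×s → (11.91345,-0.35822) → (11.91,-0.36)

Cross-section at z=5.75: (7.40,6.66) (0.56,10.55) (-0.21,6.25) (1.99,-13.66) (11.91,-0.36)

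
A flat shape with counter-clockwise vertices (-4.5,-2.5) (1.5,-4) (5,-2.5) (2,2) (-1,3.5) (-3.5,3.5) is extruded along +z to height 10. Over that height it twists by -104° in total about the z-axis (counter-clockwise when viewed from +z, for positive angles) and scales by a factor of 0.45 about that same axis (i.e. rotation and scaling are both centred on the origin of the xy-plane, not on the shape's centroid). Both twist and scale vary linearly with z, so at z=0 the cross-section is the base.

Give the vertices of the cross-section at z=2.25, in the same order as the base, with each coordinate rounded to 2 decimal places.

t = z/height = 2.25/10 = 0.225
s = 1 + (scale-1)·z/height = 1 + (0.45-1)·2.25/10 = 0.876250
θ = twist·z/height = -104°·2.25/10 = -23.4000° = -0.408407 rad
cos θ = 0.917755, sin θ = -0.397148 (intermediates below are computed at full precision and shown rounded to 5 d.p.)
v1: (-4.5,-2.5) → rotate → (-5.12277,-0.50722) → ×s → (-4.48882,-0.44445) → (-4.49,-0.44)
v2: (1.5,-4) → rotate → (-0.21196,-4.26674) → ×s → (-0.18573,-3.73873) → (-0.19,-3.74)
v3: (5,-2.5) → rotate → (3.59590,-4.28013) → ×s → (3.15091,-3.75046) → (3.15,-3.75)
v4: (2,2) → rotate → (2.62981,1.04121) → ×s → (2.30437,0.91236) → (2.30,0.91)
v5: (-1,3.5) → rotate → (0.47226,3.60929) → ×s → (0.41382,3.16264) → (0.41,3.16)
v6: (-3.5,3.5) → rotate → (-1.82212,4.60216) → ×s → (-1.59664,4.03264) → (-1.60,4.03)

Cross-section at z=2.25: (-4.49,-0.44) (-0.19,-3.74) (3.15,-3.75) (2.30,0.91) (0.41,3.16) (-1.60,4.03)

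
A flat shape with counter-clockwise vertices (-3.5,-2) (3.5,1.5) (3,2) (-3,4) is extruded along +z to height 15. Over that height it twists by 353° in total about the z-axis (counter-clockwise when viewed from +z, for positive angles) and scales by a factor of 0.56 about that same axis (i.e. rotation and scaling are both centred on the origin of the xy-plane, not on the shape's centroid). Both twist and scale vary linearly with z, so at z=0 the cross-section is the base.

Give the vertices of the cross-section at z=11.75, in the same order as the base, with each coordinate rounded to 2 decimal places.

Cross-section at z=11.75: (-1.56,2.13) (1.24,-2.17) (1.53,-1.80) (2.38,2.25)

t = z/height = 11.75/15 = 0.783333
s = 1 + (scale-1)·z/height = 1 + (0.56-1)·11.75/15 = 0.655333
θ = twist·z/height = 353°·11.75/15 = 276.5167° = 4.826126 rad
cos θ = 0.113492, sin θ = -0.993539 (intermediates below are computed at full precision and shown rounded to 5 d.p.)
v1: (-3.5,-2) → rotate → (-2.38430,3.25040) → ×s → (-1.56251,2.13010) → (-1.56,2.13)
v2: (3.5,1.5) → rotate → (1.88753,-3.30715) → ×s → (1.23696,-2.16728) → (1.24,-2.17)
v3: (3,2) → rotate → (2.32755,-2.75363) → ×s → (1.52532,-1.80455) → (1.53,-1.80)
v4: (-3,4) → rotate → (3.63368,3.43459) → ×s → (2.38127,2.25080) → (2.38,2.25)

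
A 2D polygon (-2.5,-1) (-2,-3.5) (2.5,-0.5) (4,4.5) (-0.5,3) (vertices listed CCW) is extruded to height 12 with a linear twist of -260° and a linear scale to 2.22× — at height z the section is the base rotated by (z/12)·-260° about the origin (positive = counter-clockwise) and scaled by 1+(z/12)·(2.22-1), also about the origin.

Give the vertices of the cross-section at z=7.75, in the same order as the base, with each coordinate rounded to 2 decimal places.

t = z/height = 7.75/12 = 0.645833
s = 1 + (scale-1)·z/height = 1 + (2.22-1)·7.75/12 = 1.787917
θ = twist·z/height = -260°·7.75/12 = -167.9167° = -2.930699 rad
cos θ = -0.977844, sin θ = -0.209334 (intermediates below are computed at full precision and shown rounded to 5 d.p.)
v1: (-2.5,-1) → rotate → (2.23528,1.50118) → ×s → (3.99649,2.68398) → (4.00,2.68)
v2: (-2,-3.5) → rotate → (1.22302,3.84112) → ×s → (2.18666,6.86761) → (2.19,6.87)
v3: (2.5,-0.5) → rotate → (-2.54928,-0.03441) → ×s → (-4.55790,-0.06153) → (-4.56,-0.06)
v4: (4,4.5) → rotate → (-2.96937,-5.23764) → ×s → (-5.30899,-9.36446) → (-5.31,-9.36)
v5: (-0.5,3) → rotate → (1.11692,-2.82887) → ×s → (1.99697,-5.05778) → (2.00,-5.06)

Cross-section at z=7.75: (4.00,2.68) (2.19,6.87) (-4.56,-0.06) (-5.31,-9.36) (2.00,-5.06)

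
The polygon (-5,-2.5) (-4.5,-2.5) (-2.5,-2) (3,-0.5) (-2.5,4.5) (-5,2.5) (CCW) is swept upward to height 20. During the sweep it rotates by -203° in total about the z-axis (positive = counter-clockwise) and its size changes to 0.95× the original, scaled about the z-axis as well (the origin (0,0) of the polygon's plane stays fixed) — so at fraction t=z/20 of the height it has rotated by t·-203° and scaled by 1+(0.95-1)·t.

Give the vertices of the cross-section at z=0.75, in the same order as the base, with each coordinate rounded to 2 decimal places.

Cross-section at z=0.75: (-5.28,-1.81) (-4.78,-1.88) (-2.74,-1.65) (2.90,-0.89) (-1.88,4.78) (-4.62,3.13)

t = z/height = 0.75/20 = 0.0375
s = 1 + (scale-1)·z/height = 1 + (0.95-1)·0.75/20 = 0.998125
θ = twist·z/height = -203°·0.75/20 = -7.6125° = -0.132863 rad
cos θ = 0.991187, sin θ = -0.132473 (intermediates below are computed at full precision and shown rounded to 5 d.p.)
v1: (-5,-2.5) → rotate → (-5.28711,-1.81560) → ×s → (-5.27720,-1.81220) → (-5.28,-1.81)
v2: (-4.5,-2.5) → rotate → (-4.79152,-1.88184) → ×s → (-4.78254,-1.87831) → (-4.78,-1.88)
v3: (-2.5,-2) → rotate → (-2.74291,-1.65119) → ×s → (-2.73777,-1.64810) → (-2.74,-1.65)
v4: (3,-0.5) → rotate → (2.90732,-0.89301) → ×s → (2.90187,-0.89134) → (2.90,-0.89)
v5: (-2.5,4.5) → rotate → (-1.88184,4.79152) → ×s → (-1.87831,4.78254) → (-1.88,4.78)
v6: (-5,2.5) → rotate → (-4.62475,3.14033) → ×s → (-4.61608,3.13444) → (-4.62,3.13)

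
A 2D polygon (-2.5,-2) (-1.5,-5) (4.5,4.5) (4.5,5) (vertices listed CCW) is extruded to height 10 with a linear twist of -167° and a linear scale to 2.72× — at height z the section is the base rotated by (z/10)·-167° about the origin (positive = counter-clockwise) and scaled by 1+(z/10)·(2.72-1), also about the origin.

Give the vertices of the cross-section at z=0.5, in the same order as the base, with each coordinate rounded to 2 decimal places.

t = z/height = 0.5/10 = 0.05
s = 1 + (scale-1)·z/height = 1 + (2.72-1)·0.5/10 = 1.086000
θ = twist·z/height = -167°·0.5/10 = -8.3500° = -0.145735 rad
cos θ = 0.989399, sin θ = -0.145220 (intermediates below are computed at full precision and shown rounded to 5 d.p.)
v1: (-2.5,-2) → rotate → (-2.76394,-1.61575) → ×s → (-3.00164,-1.75470) → (-3.00,-1.75)
v2: (-1.5,-5) → rotate → (-2.21020,-4.72917) → ×s → (-2.40027,-5.13588) → (-2.40,-5.14)
v3: (4.5,4.5) → rotate → (5.10579,3.79881) → ×s → (5.54488,4.12551) → (5.54,4.13)
v4: (4.5,5) → rotate → (5.17840,4.29351) → ×s → (5.62374,4.66275) → (5.62,4.66)

Cross-section at z=0.5: (-3.00,-1.75) (-2.40,-5.14) (5.54,4.13) (5.62,4.66)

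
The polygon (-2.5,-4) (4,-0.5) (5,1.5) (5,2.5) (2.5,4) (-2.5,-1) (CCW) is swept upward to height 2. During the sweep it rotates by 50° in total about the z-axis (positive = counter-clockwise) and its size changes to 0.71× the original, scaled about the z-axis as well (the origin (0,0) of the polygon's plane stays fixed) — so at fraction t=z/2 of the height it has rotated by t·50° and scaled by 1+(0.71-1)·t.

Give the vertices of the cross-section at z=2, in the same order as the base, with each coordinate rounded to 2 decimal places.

t = z/height = 2/2 = 1
s = 1 + (scale-1)·z/height = 1 + (0.71-1)·2/2 = 0.710000
θ = twist·z/height = 50°·2/2 = 50.0000° = 0.872665 rad
cos θ = 0.642788, sin θ = 0.766044 (intermediates below are computed at full precision and shown rounded to 5 d.p.)
v1: (-2.5,-4) → rotate → (1.45721,-4.48626) → ×s → (1.03462,-3.18525) → (1.03,-3.19)
v2: (4,-0.5) → rotate → (2.95417,2.74278) → ×s → (2.09746,1.94738) → (2.10,1.95)
v3: (5,1.5) → rotate → (2.06487,4.79440) → ×s → (1.46606,3.40403) → (1.47,3.40)
v4: (5,2.5) → rotate → (1.29883,5.43719) → ×s → (0.92217,3.86041) → (0.92,3.86)
v5: (2.5,4) → rotate → (-1.45721,4.48626) → ×s → (-1.03462,3.18525) → (-1.03,3.19)
v6: (-2.5,-1) → rotate → (-0.84092,-2.55790) → ×s → (-0.59706,-1.81611) → (-0.60,-1.82)

Cross-section at z=2: (1.03,-3.19) (2.10,1.95) (1.47,3.40) (0.92,3.86) (-1.03,3.19) (-0.60,-1.82)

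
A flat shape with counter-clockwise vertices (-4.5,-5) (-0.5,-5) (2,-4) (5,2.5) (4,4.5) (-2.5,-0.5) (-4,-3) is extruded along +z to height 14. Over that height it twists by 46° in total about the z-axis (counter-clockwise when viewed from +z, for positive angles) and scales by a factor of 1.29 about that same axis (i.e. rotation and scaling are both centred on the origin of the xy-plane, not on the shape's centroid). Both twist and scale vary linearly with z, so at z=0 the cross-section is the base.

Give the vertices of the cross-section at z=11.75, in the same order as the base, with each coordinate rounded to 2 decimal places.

Cross-section at z=11.75: (-0.49,-8.35) (3.39,-5.25) (5.05,-2.33) (2.92,6.31) (0.40,7.48) (-2.04,-2.43) (-1.56,-6.02)

t = z/height = 11.75/14 = 0.839286
s = 1 + (scale-1)·z/height = 1 + (1.29-1)·11.75/14 = 1.243393
θ = twist·z/height = 46°·11.75/14 = 38.6071° = 0.673822 rad
cos θ = 0.781443, sin θ = 0.623977 (intermediates below are computed at full precision and shown rounded to 5 d.p.)
v1: (-4.5,-5) → rotate → (-0.39661,-6.71511) → ×s → (-0.49314,-8.34952) → (-0.49,-8.35)
v2: (-0.5,-5) → rotate → (2.72916,-4.21920) → ×s → (3.39342,-5.24613) → (3.39,-5.25)
v3: (2,-4) → rotate → (4.05879,-1.87782) → ×s → (5.04667,-2.33486) → (5.05,-2.33)
v4: (5,2.5) → rotate → (2.34727,5.07349) → ×s → (2.91858,6.30834) → (2.92,6.31)
v5: (4,4.5) → rotate → (0.31787,6.01240) → ×s → (0.39524,7.47578) → (0.40,7.48)
v6: (-2.5,-0.5) → rotate → (-1.64162,-1.95066) → ×s → (-2.04118,-2.42544) → (-2.04,-2.43)
v7: (-4,-3) → rotate → (-1.25384,-4.84024) → ×s → (-1.55902,-6.01832) → (-1.56,-6.02)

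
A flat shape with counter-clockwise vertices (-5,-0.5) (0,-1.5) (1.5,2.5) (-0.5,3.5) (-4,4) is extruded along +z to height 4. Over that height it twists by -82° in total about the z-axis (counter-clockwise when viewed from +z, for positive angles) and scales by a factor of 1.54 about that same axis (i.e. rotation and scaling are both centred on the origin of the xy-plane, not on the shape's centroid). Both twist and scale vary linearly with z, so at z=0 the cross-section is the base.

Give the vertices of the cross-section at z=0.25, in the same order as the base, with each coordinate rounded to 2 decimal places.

t = z/height = 0.25/4 = 0.0625
s = 1 + (scale-1)·z/height = 1 + (1.54-1)·0.25/4 = 1.033750
θ = twist·z/height = -82°·0.25/4 = -5.1250° = -0.089448 rad
cos θ = 0.996002, sin θ = -0.089329 (intermediates below are computed at full precision and shown rounded to 5 d.p.)
v1: (-5,-0.5) → rotate → (-5.02468,-0.05136) → ×s → (-5.19426,-0.05309) → (-5.19,-0.05)
v2: (0,-1.5) → rotate → (-0.13399,-1.49400) → ×s → (-0.13852,-1.54443) → (-0.14,-1.54)
v3: (1.5,2.5) → rotate → (1.71733,2.35601) → ×s → (1.77529,2.43553) → (1.78,2.44)
v4: (-0.5,3.5) → rotate → (-0.18535,3.53067) → ×s → (-0.19161,3.64983) → (-0.19,3.65)
v5: (-4,4) → rotate → (-3.62669,4.34132) → ×s → (-3.74909,4.48784) → (-3.75,4.49)

Cross-section at z=0.25: (-5.19,-0.05) (-0.14,-1.54) (1.78,2.44) (-0.19,3.65) (-3.75,4.49)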